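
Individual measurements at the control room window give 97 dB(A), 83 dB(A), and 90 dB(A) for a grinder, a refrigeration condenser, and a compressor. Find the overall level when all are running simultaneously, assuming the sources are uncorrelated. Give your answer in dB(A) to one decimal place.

97.9 dB(A)

Incoherent sources combine by intensity addition: L_total = 10·log₁₀(Σ 10^(L_i/10)).
Σ 10^(L/10) = 10^(97/10) + 10^(83/10) + 10^(90/10) = 6.211e+09.
L_total = 10·log₁₀(6.211e+09) = 97.93 dB(A).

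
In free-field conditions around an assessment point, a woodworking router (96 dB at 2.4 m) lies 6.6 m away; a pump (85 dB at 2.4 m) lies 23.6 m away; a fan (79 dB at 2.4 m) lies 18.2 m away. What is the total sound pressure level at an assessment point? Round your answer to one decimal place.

Apply inverse-square spreading to bring every level to the receiver, then sum 10^(L/10).
woodworking router: 96 − 20·log₁₀(6.6/2.4) = 96 − 8.79 = 87.21 dB.
pump: 85 − 20·log₁₀(23.6/2.4) = 85 − 19.85 = 65.15 dB.
fan: 79 − 20·log₁₀(18.2/2.4) = 79 − 17.60 = 61.40 dB.
Σ 10^(L/10) = 5.311e+08 → L_total = 10·log₁₀(5.311e+08) = 87.25 dB.

87.3 dB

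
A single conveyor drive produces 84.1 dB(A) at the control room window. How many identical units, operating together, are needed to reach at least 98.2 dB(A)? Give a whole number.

26

The shortfall is 98.2 − 84.1 = 14.1 dB, and N units add 10·log₁₀ N, so need 10·log₁₀ N ≥ 14.1.
N ≥ 10^(14.1/10) = 25.704, so N = 26.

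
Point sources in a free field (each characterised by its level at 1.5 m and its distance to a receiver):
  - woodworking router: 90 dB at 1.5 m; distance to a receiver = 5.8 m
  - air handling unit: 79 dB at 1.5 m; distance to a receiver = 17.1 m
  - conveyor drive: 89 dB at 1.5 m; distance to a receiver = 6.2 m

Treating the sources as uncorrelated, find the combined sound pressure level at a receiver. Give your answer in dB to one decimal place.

Propagate each source to the receiver with L = L_ref − 20·log₁₀(r/r_ref), then add intensities.
woodworking router: 90 − 20·log₁₀(5.8/1.5) = 90 − 11.75 = 78.25 dB.
air handling unit: 79 − 20·log₁₀(17.1/1.5) = 79 − 21.14 = 57.86 dB.
conveyor drive: 89 − 20·log₁₀(6.2/1.5) = 89 − 12.33 = 76.67 dB.
Σ 10^(L/10) = 1.140e+08 → L_total = 10·log₁₀(1.140e+08) = 80.57 dB.

80.6 dB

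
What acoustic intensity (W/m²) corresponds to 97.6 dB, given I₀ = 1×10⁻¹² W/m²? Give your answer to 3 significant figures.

I = I₀·10^(L/10) = 10⁻¹² × 10^(97.6/10) = 10^(-2.240).

0.00575 W/m²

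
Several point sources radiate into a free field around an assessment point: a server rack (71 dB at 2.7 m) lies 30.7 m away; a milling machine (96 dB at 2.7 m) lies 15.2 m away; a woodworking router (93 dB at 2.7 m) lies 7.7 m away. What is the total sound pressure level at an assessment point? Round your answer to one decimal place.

85.7 dB

First find each source's level at the receiver (point-source: −20·log₁₀(r/r_ref)), then combine on an intensity basis.
server rack: 71 − 20·log₁₀(30.7/2.7) = 71 − 21.12 = 49.88 dB.
milling machine: 96 − 20·log₁₀(15.2/2.7) = 96 − 15.01 = 80.99 dB.
woodworking router: 93 − 20·log₁₀(7.7/2.7) = 93 − 9.10 = 83.90 dB.
Σ 10^(L/10) = 3.710e+08 → L_total = 10·log₁₀(3.710e+08) = 85.69 dB.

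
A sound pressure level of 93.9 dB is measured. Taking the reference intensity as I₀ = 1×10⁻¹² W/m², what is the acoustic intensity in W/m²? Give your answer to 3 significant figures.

L = 10·log₁₀(I/I₀) ⇒ I = I₀·10^(L/10) = 10⁻¹² × 10^9.39.

0.00245 W/m²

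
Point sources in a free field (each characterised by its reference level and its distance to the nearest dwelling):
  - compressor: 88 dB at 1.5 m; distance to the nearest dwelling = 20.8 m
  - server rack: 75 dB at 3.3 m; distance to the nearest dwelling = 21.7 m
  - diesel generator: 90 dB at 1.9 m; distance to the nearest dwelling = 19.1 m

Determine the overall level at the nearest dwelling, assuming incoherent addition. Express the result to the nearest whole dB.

Apply inverse-square spreading to bring every level to the receiver, then sum 10^(L/10).
compressor: 88 − 20·log₁₀(20.8/1.5) = 88 − 22.84 = 65.16 dB.
server rack: 75 − 20·log₁₀(21.7/3.3) = 75 − 16.36 = 58.64 dB.
diesel generator: 90 − 20·log₁₀(19.1/1.9) = 90 − 20.05 = 69.95 dB.
Σ 10^(L/10) = 1.391e+07 → L_total = 10·log₁₀(1.391e+07) = 71.43 dB.

71 dB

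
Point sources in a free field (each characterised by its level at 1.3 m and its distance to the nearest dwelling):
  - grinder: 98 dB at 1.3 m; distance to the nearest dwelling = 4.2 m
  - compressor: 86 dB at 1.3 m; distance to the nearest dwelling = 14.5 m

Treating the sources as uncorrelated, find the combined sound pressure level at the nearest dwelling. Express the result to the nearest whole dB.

Propagate each source to the receiver with L = L_ref − 20·log₁₀(r/r_ref), then add intensities.
grinder: 98 − 20·log₁₀(4.2/1.3) = 98 − 10.19 = 87.81 dB.
compressor: 86 − 20·log₁₀(14.5/1.3) = 86 − 20.95 = 65.05 dB.
Σ 10^(L/10) = 6.077e+08 → L_total = 10·log₁₀(6.077e+08) = 87.84 dB.

88 dB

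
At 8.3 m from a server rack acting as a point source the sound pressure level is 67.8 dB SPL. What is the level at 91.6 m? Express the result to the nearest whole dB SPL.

47 dB SPL

Spherical spreading from a point source gives a 20·log₁₀(r₂/r₁) drop.
L₂ = 67.8 − 20·log₁₀(91.6/8.3) = 67.8 − 20.856 = 46.94 dB SPL.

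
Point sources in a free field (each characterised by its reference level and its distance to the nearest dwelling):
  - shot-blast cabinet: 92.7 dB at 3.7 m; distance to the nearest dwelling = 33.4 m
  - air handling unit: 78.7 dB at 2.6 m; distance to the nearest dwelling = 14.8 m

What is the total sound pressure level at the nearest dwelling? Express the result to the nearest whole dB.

74 dB

First find each source's level at the receiver (point-source: −20·log₁₀(r/r_ref)), then combine on an intensity basis.
shot-blast cabinet: 92.7 − 20·log₁₀(33.4/3.7) = 92.7 − 19.11 = 73.59 dB.
air handling unit: 78.7 − 20·log₁₀(14.8/2.6) = 78.7 − 15.11 = 63.59 dB.
Σ 10^(L/10) = 2.514e+07 → L_total = 10·log₁₀(2.514e+07) = 74.00 dB.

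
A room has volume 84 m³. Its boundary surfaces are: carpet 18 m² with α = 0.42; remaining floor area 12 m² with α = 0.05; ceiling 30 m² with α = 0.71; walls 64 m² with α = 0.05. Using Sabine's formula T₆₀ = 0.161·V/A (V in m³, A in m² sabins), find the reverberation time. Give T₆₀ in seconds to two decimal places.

Total absorption A = 18·0.42 + 12·0.05 + 30·0.71 + 64·0.05 = 32.66 m² sabins.
T₆₀ = 0.161·V/A = 0.161·84/32.66 = 0.414 s.

0.41 s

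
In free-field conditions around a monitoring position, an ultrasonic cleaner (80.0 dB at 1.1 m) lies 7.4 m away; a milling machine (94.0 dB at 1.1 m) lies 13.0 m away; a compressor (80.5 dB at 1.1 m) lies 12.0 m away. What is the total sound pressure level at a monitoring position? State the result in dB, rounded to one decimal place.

First find each source's level at the receiver (point-source: −20·log₁₀(r/r_ref)), then combine on an intensity basis.
ultrasonic cleaner: 80.0 − 20·log₁₀(7.4/1.1) = 80.0 − 16.56 = 63.44 dB.
milling machine: 94.0 − 20·log₁₀(13.0/1.1) = 94.0 − 21.45 = 72.55 dB.
compressor: 80.5 − 20·log₁₀(12.0/1.1) = 80.5 − 20.76 = 59.74 dB.
Σ 10^(L/10) = 2.114e+07 → L_total = 10·log₁₀(2.114e+07) = 73.25 dB.

73.3 dB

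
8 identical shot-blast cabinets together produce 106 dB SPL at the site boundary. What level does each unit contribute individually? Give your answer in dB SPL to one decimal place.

For N identical incoherent sources L_total = L₁ + 10·log₁₀ N, so L₁ = 106 − 10·log₁₀(8) = 106 − 9.031.

97.0 dB SPL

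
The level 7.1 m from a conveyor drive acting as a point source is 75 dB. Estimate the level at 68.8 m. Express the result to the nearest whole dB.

55 dB

Point-source attenuation: ΔL = 20·log₁₀(r₂/r₁) = 20·log₁₀(68.8/7.1) = 19.727 dB.
L₂ = 75 − 20·log₁₀(68.8/7.1) = 75 − 19.727 = 55.27 dB.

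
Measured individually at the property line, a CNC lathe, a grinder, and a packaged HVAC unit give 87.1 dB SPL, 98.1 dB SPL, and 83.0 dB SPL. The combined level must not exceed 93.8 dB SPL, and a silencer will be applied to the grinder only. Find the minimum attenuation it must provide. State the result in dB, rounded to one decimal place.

5.8 dB

Everything except the grinder sums to 10^(87.1/10) + 10^(83.0/10) = 7.124e+08 in linear terms, 88.53 dB SPL.
The limit corresponds to 10^(93.8/10) = 2.399e+09; subtracting the fixed part leaves 1.686e+09 for the grinder, i.e. 92.27 dB SPL.
Required insertion loss = 98.1 − 92.27 = 5.83 dB.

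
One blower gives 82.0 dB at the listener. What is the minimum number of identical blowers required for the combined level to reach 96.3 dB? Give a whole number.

N identical sources give L₁ + 10·log₁₀ N, so require 10·log₁₀ N ≥ 96.3 − 82.0 = 14.3 dB.
N ≥ 10^(14.3/10) = 26.915, so N = 27.

27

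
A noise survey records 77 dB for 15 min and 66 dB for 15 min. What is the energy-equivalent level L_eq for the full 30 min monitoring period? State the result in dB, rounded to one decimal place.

L_eq = 10·log₁₀[(1/T)·Σ tᵢ·10^(Lᵢ/10)] with T = 30 min.
Σ tᵢ·10^(Lᵢ/10) = 15·10^(77/10) + 15·10^(66/10) = 8.115e+08.
L_eq = 10·log₁₀(8.115e+08/30) = 74.32 dB.

74.3 dB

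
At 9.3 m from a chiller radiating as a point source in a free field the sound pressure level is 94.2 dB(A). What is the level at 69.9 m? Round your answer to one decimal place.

Point-source attenuation: ΔL = 20·log₁₀(r₂/r₁) = 20·log₁₀(69.9/9.3) = 17.520 dB.
L₂ = 94.2 − 20·log₁₀(69.9/9.3) = 94.2 − 17.520 = 76.68 dB(A).

76.7 dB(A)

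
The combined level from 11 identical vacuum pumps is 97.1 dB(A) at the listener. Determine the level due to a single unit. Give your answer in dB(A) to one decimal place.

86.7 dB(A)

11 equal contributions raise the level by 10·log₁₀ 11 = 10.414 dB, so each unit alone gives 97.1 − 10.414.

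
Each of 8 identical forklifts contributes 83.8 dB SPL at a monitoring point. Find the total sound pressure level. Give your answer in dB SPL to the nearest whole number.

93 dB SPL

L_total = L₁ + 10·log₁₀ N for N identical incoherent sources.
L_total = 83.8 + 10·log₁₀(8) = 83.8 + 9.031 = 92.83 dB SPL.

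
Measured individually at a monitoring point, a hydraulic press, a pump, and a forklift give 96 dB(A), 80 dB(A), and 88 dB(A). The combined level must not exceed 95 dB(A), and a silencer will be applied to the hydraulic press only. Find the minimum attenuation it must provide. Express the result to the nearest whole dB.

The untreated sources together contribute 10^(80/10) + 10^(88/10) = 7.310e+08, i.e. 88.64 dB(A).
The limit corresponds to 10^(95/10) = 3.162e+09; subtracting the fixed part leaves 2.431e+09 for the hydraulic press, i.e. 93.86 dB(A).
So the hydraulic press must be reduced from 96 to 93.86 dB(A): IL = 2.14 dB.

2 dB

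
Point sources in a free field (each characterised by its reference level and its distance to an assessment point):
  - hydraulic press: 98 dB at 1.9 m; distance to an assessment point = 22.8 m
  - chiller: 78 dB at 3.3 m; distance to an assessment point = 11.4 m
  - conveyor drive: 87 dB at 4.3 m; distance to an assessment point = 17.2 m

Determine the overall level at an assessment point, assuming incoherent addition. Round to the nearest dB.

Propagate each source to the receiver with L = L_ref − 20·log₁₀(r/r_ref), then add intensities.
hydraulic press: 98 − 20·log₁₀(22.8/1.9) = 98 − 21.58 = 76.42 dB.
chiller: 78 − 20·log₁₀(11.4/3.3) = 78 − 10.77 = 67.23 dB.
conveyor drive: 87 − 20·log₁₀(17.2/4.3) = 87 − 12.04 = 74.96 dB.
Σ 10^(L/10) = 8.043e+07 → L_total = 10·log₁₀(8.043e+07) = 79.05 dB.

79 dB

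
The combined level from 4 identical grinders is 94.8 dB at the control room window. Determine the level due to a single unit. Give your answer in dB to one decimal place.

Dividing the total intensity by 4 lowers the level by 10·log₁₀ 4 = 6.021 dB: L₁ = 94.8 − 6.021.

88.8 dB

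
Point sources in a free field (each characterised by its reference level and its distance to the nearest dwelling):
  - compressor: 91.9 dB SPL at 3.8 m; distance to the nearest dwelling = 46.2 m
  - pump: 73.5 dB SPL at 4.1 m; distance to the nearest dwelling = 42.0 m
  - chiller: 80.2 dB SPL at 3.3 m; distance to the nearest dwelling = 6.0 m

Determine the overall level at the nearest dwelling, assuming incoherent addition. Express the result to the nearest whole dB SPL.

Propagate each source to the receiver with L = L_ref − 20·log₁₀(r/r_ref), then add intensities.
compressor: 91.9 − 20·log₁₀(46.2/3.8) = 91.9 − 21.70 = 70.20 dB SPL.
pump: 73.5 − 20·log₁₀(42.0/4.1) = 73.5 − 20.21 = 53.29 dB SPL.
chiller: 80.2 − 20·log₁₀(6.0/3.3) = 80.2 − 5.19 = 75.01 dB SPL.
Σ 10^(L/10) = 4.237e+07 → L_total = 10·log₁₀(4.237e+07) = 76.27 dB SPL.

76 dB SPL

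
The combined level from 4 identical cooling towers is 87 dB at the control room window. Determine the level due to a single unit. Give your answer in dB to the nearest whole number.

4 equal contributions raise the level by 10·log₁₀ 4 = 6.021 dB, so each unit alone gives 87 − 6.021.

81 dB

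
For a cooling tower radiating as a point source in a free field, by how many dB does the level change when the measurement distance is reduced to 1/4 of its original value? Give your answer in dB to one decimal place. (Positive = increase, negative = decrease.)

A point source loses 6 dB per doubling of distance; generally ΔL = −20·log₁₀(r₂/r₁).
ΔL = −20·log₁₀(0.25) = +12.04 dB.

+12.0 dB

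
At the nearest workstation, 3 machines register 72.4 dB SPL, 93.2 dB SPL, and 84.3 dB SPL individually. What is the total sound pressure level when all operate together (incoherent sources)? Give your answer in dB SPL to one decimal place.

93.8 dB SPL

For uncorrelated sources the intensities add, so convert each level to linear form, sum, and take 10·log₁₀ of the total.
Σ 10^(L/10) = 10^(72.4/10) + 10^(93.2/10) + 10^(84.3/10) = 2.376e+09.
L_total = 10·log₁₀(2.376e+09) = 93.76 dB SPL.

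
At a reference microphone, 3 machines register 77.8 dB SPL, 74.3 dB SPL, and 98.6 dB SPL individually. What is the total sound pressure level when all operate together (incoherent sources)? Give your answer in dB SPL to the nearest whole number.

Incoherent sources combine by intensity addition: L_total = 10·log₁₀(Σ 10^(L_i/10)).
Σ 10^(L/10) = 10^(77.8/10) + 10^(74.3/10) + 10^(98.6/10) = 7.332e+09.
L_total = 10·log₁₀(7.332e+09) = 98.65 dB SPL.

99 dB SPL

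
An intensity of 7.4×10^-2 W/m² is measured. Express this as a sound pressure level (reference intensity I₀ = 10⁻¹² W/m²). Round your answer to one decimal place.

L = 10·log₁₀(I/I₀) = 10·log₁₀(7.4×10^-2/10⁻¹²) = 10·log₁₀(7.4×10^10).
L = 10·(0.8692 + 10) = 108.69 dB.

108.7 dB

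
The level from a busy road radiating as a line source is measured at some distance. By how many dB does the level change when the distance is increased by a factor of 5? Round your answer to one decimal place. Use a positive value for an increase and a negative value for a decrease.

-7.0 dB

With cylindrical spreading the level changes by −10·log₁₀(r₂/r₁).
ΔL = −10·log₁₀(5) = -6.99 dB.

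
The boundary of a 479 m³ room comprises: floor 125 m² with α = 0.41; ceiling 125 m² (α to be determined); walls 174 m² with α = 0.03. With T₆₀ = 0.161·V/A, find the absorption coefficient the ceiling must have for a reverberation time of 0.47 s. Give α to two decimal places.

0.86

From T₆₀ = 0.161·V/A, the target T₆₀ = 0.47 s needs A = 0.161·479/0.47 = 164.08 m².
Absorption from the other surfaces = 125·0.41 + 174·0.03 = 56.47 m², so the ceiling must supply 107.61 m² over 125 m².
α = 107.61/125 = 0.861.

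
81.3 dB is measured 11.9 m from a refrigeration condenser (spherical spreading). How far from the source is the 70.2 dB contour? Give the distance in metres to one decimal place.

42.7 m

For a point source L₁ − L₂ = 20·log₁₀(r₂/r₁), so r₂ = r₁·10^((L₁−L₂)/20).
r₂ = 11.9·10^((81.3−70.2)/20) = 11.9·10^(11.1/20) = 42.71 m.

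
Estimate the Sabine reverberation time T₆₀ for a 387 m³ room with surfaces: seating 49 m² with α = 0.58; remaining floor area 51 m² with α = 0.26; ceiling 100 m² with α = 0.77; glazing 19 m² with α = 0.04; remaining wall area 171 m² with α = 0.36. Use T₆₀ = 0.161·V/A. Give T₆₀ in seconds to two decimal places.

0.34 s

Summing Sᵢαᵢ: 49·0.58 + 51·0.26 + 100·0.77 + 19·0.04 + 171·0.36 = 181.00 m².
T₆₀ = 0.161·V/A = 0.161·387/181.00 = 0.344 s.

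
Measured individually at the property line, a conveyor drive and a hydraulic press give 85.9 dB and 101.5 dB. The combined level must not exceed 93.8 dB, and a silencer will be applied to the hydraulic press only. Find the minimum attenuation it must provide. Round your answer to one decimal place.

Everything except the hydraulic press sums to 10^(85.9/10) = 3.890e+08 in linear terms, 85.90 dB.
To meet 93.8 dB overall, the treated hydraulic press may contribute at most 10^(93.8/10) − 3.890e+08 = 2.010e+09, i.e. 93.03 dB.
So the hydraulic press must be reduced from 101.5 to 93.03 dB: IL = 8.47 dB.

8.5 dB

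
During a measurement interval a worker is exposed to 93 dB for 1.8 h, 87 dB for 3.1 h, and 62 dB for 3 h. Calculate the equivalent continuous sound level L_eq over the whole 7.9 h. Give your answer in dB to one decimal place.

The energy average is taken in the linear domain: L_eq = 10·log₁₀[(Σ tᵢ·10^(Lᵢ/10))/T], T = 7.9 h.
Σ tᵢ·10^(Lᵢ/10) = 1.8·10^(93/10) + 3.1·10^(87/10) + 3·10^(62/10) = 5.150e+09.
L_eq = 10·log₁₀(5.150e+09/7.9) = 88.14 dB.

88.1 dB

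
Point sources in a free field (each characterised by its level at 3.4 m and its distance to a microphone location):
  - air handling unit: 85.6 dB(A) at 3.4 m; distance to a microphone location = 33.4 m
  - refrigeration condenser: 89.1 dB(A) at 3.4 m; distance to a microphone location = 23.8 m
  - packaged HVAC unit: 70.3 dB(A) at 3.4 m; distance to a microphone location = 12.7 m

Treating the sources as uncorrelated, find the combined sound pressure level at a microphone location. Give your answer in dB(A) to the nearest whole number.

Propagate each source to the receiver with L = L_ref − 20·log₁₀(r/r_ref), then add intensities.
air handling unit: 85.6 − 20·log₁₀(33.4/3.4) = 85.6 − 19.85 = 65.75 dB(A).
refrigeration condenser: 89.1 − 20·log₁₀(23.8/3.4) = 89.1 − 16.90 = 72.20 dB(A).
packaged HVAC unit: 70.3 − 20·log₁₀(12.7/3.4) = 70.3 − 11.45 = 58.85 dB(A).
Σ 10^(L/10) = 2.112e+07 → L_total = 10·log₁₀(2.112e+07) = 73.25 dB(A).

73 dB(A)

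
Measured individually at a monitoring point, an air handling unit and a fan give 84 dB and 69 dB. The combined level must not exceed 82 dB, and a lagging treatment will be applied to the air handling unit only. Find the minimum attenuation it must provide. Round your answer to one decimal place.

2.2 dB

The untreated sources together contribute 10^(69/10) = 7.943e+06, i.e. 69.00 dB.
To meet 82 dB overall, the treated air handling unit may contribute at most 10^(82/10) − 7.943e+06 = 1.505e+08, i.e. 81.78 dB.
So the air handling unit must be reduced from 84 to 81.78 dB: IL = 2.22 dB.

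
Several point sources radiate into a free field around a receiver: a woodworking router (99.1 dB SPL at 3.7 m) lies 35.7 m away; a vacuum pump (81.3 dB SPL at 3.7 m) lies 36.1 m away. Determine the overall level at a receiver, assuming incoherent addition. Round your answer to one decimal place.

First find each source's level at the receiver (point-source: −20·log₁₀(r/r_ref)), then combine on an intensity basis.
woodworking router: 99.1 − 20·log₁₀(35.7/3.7) = 99.1 − 19.69 = 79.41 dB SPL.
vacuum pump: 81.3 − 20·log₁₀(36.1/3.7) = 81.3 − 19.79 = 61.51 dB SPL.
Σ 10^(L/10) = 8.873e+07 → L_total = 10·log₁₀(8.873e+07) = 79.48 dB SPL.

79.5 dB SPL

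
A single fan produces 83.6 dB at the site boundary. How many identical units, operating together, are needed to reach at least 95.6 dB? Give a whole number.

16

The shortfall is 95.6 − 83.6 = 12.0 dB, and N units add 10·log₁₀ N, so need 10·log₁₀ N ≥ 12.0.
N ≥ 10^(12.0/10) = 15.849, so N = 16.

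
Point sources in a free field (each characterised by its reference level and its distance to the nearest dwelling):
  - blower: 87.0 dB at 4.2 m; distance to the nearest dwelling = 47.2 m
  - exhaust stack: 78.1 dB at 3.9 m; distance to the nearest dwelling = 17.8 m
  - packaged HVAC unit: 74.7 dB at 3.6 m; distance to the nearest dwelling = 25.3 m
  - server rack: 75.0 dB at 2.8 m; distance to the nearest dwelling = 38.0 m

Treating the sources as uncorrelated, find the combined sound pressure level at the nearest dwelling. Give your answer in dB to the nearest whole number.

Propagate each source to the receiver with L = L_ref − 20·log₁₀(r/r_ref), then add intensities.
blower: 87.0 − 20·log₁₀(47.2/4.2) = 87.0 − 21.01 = 65.99 dB.
exhaust stack: 78.1 − 20·log₁₀(17.8/3.9) = 78.1 − 13.19 = 64.91 dB.
packaged HVAC unit: 74.7 − 20·log₁₀(25.3/3.6) = 74.7 − 16.94 = 57.76 dB.
server rack: 75.0 − 20·log₁₀(38.0/2.8) = 75.0 − 22.65 = 52.35 dB.
Σ 10^(L/10) = 7.837e+06 → L_total = 10·log₁₀(7.837e+06) = 68.94 dB.

69 dB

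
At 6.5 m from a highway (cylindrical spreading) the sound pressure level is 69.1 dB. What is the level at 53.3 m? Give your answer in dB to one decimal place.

For a line source, L₂ = L₁ − 10·log₁₀(r₂/r₁).
L₂ = 69.1 − 10·log₁₀(53.3/6.5) = 69.1 − 9.138 = 59.96 dB.

60.0 dB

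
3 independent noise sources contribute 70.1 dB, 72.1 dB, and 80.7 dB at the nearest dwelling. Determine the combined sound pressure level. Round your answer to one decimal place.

81.6 dB

Incoherent sources combine by intensity addition: L_total = 10·log₁₀(Σ 10^(L_i/10)).
Σ 10^(L/10) = 10^(70.1/10) + 10^(72.1/10) + 10^(80.7/10) = 1.439e+08.
L_total = 10·log₁₀(1.439e+08) = 81.58 dB.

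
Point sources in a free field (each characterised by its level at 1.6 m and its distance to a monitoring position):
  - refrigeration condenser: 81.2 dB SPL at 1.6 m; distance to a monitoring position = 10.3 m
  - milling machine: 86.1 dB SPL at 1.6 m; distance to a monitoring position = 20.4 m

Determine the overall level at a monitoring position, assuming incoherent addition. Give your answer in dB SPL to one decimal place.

67.5 dB SPL

First find each source's level at the receiver (point-source: −20·log₁₀(r/r_ref)), then combine on an intensity basis.
refrigeration condenser: 81.2 − 20·log₁₀(10.3/1.6) = 81.2 − 16.17 = 65.03 dB SPL.
milling machine: 86.1 − 20·log₁₀(20.4/1.6) = 86.1 − 22.11 = 63.99 dB SPL.
Σ 10^(L/10) = 5.687e+06 → L_total = 10·log₁₀(5.687e+06) = 67.55 dB SPL.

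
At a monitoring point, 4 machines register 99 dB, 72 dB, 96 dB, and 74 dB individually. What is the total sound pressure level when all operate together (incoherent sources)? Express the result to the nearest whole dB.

Incoherent sources combine by intensity addition: L_total = 10·log₁₀(Σ 10^(L_i/10)).
Σ 10^(L/10) = 10^(99/10) + 10^(72/10) + 10^(96/10) + 10^(74/10) = 1.197e+10.
L_total = 10·log₁₀(1.197e+10) = 100.78 dB.

101 dB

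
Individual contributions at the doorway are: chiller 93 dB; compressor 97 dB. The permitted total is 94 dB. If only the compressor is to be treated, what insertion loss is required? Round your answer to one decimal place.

Fixed contribution from the other source: Σ 10^(L/10) = 10^(93/10) = 1.995e+09 (93.00 dB).
To meet 94 dB overall, the treated compressor may contribute at most 10^(94/10) − 1.995e+09 = 5.166e+08, i.e. 87.13 dB.
So the compressor must be reduced from 97 to 87.13 dB: IL = 9.87 dB.

9.9 dB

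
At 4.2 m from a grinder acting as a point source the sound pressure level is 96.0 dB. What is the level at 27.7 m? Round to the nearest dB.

For a point source, L₂ = L₁ − 20·log₁₀(r₂/r₁).
L₂ = 96.0 − 20·log₁₀(27.7/4.2) = 96.0 − 16.385 = 79.62 dB.

80 dB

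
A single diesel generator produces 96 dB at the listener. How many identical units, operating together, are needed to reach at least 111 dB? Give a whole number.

N identical sources give L₁ + 10·log₁₀ N, so require 10·log₁₀ N ≥ 111 − 96 = 15.0 dB.
N ≥ 10^(15.0/10) = 31.623, so N = 32.

32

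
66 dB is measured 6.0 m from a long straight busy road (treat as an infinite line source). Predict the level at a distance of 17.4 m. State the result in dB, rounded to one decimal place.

For a line source, L₂ = L₁ − 10·log₁₀(r₂/r₁).
L₂ = 66 − 10·log₁₀(17.4/6.0) = 66 − 4.624 = 61.38 dB.

61.4 dB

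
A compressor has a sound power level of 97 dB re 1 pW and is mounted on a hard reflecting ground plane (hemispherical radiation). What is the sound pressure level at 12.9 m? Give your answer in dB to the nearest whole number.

67 dB

L_p = L_w − 10·log₁₀(2π·r²) with r = 12.9 m.
2π·r² = 1046 m², 10·log₁₀ of that is 30.194 dB.
L_p = 97 − 30.194 = 66.81 dB.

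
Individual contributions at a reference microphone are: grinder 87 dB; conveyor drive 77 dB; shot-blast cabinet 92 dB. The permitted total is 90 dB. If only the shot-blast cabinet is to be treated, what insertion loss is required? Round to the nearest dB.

5 dB

The untreated sources together contribute 10^(87/10) + 10^(77/10) = 5.513e+08, i.e. 87.41 dB.
To meet 90 dB overall, the treated shot-blast cabinet may contribute at most 10^(90/10) − 5.513e+08 = 4.487e+08, i.e. 86.52 dB.
Required insertion loss = 92 − 86.52 = 5.48 dB.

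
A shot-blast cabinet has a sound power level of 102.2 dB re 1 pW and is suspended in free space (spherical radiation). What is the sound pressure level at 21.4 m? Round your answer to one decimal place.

64.6 dB

L_p = L_w − 10·log₁₀(4π·r²) with r = 21.4 m.
4π·r² = 5755 m², 10·log₁₀ of that is 37.600 dB.
L_p = 102.2 − 37.600 = 64.60 dB.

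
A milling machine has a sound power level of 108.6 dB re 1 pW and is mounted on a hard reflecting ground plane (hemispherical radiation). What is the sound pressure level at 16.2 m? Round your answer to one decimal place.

76.4 dB

L_p = L_w − 10·log₁₀(2π·r²) with r = 16.2 m.
2π·r² = 1649 m², 10·log₁₀ of that is 32.172 dB.
L_p = 108.6 − 32.172 = 76.43 dB.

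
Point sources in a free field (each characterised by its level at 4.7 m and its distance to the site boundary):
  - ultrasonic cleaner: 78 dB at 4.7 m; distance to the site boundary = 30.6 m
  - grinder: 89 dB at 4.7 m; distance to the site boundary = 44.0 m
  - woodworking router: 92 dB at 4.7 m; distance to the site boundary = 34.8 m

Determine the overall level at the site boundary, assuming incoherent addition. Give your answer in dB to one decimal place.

76.0 dB

Propagate each source to the receiver with L = L_ref − 20·log₁₀(r/r_ref), then add intensities.
ultrasonic cleaner: 78 − 20·log₁₀(30.6/4.7) = 78 − 16.27 = 61.73 dB.
grinder: 89 − 20·log₁₀(44.0/4.7) = 89 − 19.43 = 69.57 dB.
woodworking router: 92 − 20·log₁₀(34.8/4.7) = 92 − 17.39 = 74.61 dB.
Σ 10^(L/10) = 3.946e+07 → L_total = 10·log₁₀(3.946e+07) = 75.96 dB.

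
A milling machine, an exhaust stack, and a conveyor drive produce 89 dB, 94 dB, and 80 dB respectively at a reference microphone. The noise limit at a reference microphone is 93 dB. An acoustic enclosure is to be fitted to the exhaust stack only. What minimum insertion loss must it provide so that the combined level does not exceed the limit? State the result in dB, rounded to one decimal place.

3.6 dB

Fixed contribution from the other sources: Σ 10^(L/10) = 10^(89/10) + 10^(80/10) = 8.943e+08 (89.51 dB).
To meet 93 dB overall, the treated exhaust stack may contribute at most 10^(93/10) − 8.943e+08 = 1.101e+09, i.e. 90.42 dB.
Required insertion loss = 94 − 90.42 = 3.58 dB.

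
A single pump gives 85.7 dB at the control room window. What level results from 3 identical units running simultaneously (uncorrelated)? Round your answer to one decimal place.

N identical incoherent sources raise the level by 10·log₁₀ N.
L_total = 85.7 + 10·log₁₀(3) = 85.7 + 4.771 = 90.47 dB.

90.5 dB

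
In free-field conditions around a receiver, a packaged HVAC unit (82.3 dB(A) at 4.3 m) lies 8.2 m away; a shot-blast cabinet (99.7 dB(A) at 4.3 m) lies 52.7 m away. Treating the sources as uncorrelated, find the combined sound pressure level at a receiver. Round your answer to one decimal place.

80.4 dB(A)

Apply inverse-square spreading to bring every level to the receiver, then sum 10^(L/10).
packaged HVAC unit: 82.3 − 20·log₁₀(8.2/4.3) = 82.3 − 5.61 = 76.69 dB(A).
shot-blast cabinet: 99.7 − 20·log₁₀(52.7/4.3) = 99.7 − 21.77 = 77.93 dB(A).
Σ 10^(L/10) = 1.088e+08 → L_total = 10·log₁₀(1.088e+08) = 80.37 dB(A).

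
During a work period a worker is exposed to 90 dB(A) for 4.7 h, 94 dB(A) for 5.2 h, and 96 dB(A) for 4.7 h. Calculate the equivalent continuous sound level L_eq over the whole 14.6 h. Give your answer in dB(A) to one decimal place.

94.0 dB(A)

The energy average is taken in the linear domain: L_eq = 10·log₁₀[(Σ tᵢ·10^(Lᵢ/10))/T], T = 14.6 h.
Σ tᵢ·10^(Lᵢ/10) = 4.7·10^(90/10) + 5.2·10^(94/10) + 4.7·10^(96/10) = 3.647e+10.
L_eq = 10·log₁₀(3.647e+10/14.6) = 93.98 dB(A).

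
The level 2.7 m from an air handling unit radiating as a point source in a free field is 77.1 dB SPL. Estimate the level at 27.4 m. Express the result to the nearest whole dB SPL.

57 dB SPL

Spherical spreading from a point source gives a 20·log₁₀(r₂/r₁) drop.
L₂ = 77.1 − 20·log₁₀(27.4/2.7) = 77.1 − 20.128 = 56.97 dB SPL.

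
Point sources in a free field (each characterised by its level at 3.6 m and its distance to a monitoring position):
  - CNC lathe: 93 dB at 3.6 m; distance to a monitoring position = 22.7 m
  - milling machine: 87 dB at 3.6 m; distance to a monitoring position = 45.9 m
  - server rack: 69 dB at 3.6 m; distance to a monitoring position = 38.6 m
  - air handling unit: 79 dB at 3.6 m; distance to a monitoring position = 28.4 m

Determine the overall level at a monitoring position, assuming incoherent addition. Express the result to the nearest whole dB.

77 dB

First find each source's level at the receiver (point-source: −20·log₁₀(r/r_ref)), then combine on an intensity basis.
CNC lathe: 93 − 20·log₁₀(22.7/3.6) = 93 − 15.99 = 77.01 dB.
milling machine: 87 − 20·log₁₀(45.9/3.6) = 87 − 22.11 = 64.89 dB.
server rack: 69 − 20·log₁₀(38.6/3.6) = 69 − 20.61 = 48.39 dB.
air handling unit: 79 − 20·log₁₀(28.4/3.6) = 79 − 17.94 = 61.06 dB.
Σ 10^(L/10) = 5.461e+07 → L_total = 10·log₁₀(5.461e+07) = 77.37 dB.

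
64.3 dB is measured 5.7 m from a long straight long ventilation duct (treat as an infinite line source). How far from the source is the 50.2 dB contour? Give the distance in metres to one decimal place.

The 14.1 dB drop corresponds to a distance ratio of 10^(14.1/10) for a line source.
r₂ = 5.7·10^((64.3−50.2)/10) = 5.7·10^(14.1/10) = 146.51 m.

146.5 m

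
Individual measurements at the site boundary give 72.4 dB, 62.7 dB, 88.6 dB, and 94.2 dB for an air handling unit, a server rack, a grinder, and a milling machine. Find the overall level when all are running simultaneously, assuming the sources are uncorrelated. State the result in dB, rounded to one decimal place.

For uncorrelated sources the intensities add, so convert each level to linear form, sum, and take 10·log₁₀ of the total.
Σ 10^(L/10) = 10^(72.4/10) + 10^(62.7/10) + 10^(88.6/10) + 10^(94.2/10) = 3.374e+09.
L_total = 10·log₁₀(3.374e+09) = 95.28 dB.

95.3 dB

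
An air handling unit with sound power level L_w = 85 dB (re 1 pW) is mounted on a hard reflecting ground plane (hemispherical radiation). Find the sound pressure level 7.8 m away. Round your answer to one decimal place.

59.2 dB

Free-field hemispherical radiation: L_p = L_w − 10·log₁₀(2π·r²), r = 7.8 m.
2π·r² = 382.3 m², 10·log₁₀ of that is 25.824 dB.
L_p = 85 − 25.824 = 59.18 dB.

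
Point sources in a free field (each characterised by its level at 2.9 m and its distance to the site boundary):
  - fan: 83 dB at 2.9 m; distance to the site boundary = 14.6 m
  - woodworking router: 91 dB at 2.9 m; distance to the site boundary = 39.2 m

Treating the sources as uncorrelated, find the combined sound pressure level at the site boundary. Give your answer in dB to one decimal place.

Propagate each source to the receiver with L = L_ref − 20·log₁₀(r/r_ref), then add intensities.
fan: 83 − 20·log₁₀(14.6/2.9) = 83 − 14.04 = 68.96 dB.
woodworking router: 91 − 20·log₁₀(39.2/2.9) = 91 − 22.62 = 68.38 dB.
Σ 10^(L/10) = 1.476e+07 → L_total = 10·log₁₀(1.476e+07) = 71.69 dB.

71.7 dB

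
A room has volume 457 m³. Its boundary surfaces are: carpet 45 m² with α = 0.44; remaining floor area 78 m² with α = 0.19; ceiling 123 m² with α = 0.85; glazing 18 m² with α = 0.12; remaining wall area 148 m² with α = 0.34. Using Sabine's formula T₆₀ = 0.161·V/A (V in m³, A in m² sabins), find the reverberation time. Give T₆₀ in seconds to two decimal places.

Summing Sᵢαᵢ: 45·0.44 + 78·0.19 + 123·0.85 + 18·0.12 + 148·0.34 = 191.65 m².
T₆₀ = 0.161·V/A = 0.161·457/191.65 = 0.384 s.

0.38 s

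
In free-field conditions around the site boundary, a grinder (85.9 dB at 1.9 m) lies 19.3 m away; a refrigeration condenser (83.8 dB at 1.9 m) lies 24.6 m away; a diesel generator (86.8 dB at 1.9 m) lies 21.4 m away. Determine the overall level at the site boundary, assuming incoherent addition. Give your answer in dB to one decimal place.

First find each source's level at the receiver (point-source: −20·log₁₀(r/r_ref)), then combine on an intensity basis.
grinder: 85.9 − 20·log₁₀(19.3/1.9) = 85.9 − 20.14 = 65.76 dB.
refrigeration condenser: 83.8 − 20·log₁₀(24.6/1.9) = 83.8 − 22.24 = 61.56 dB.
diesel generator: 86.8 − 20·log₁₀(21.4/1.9) = 86.8 − 21.03 = 65.77 dB.
Σ 10^(L/10) = 8.974e+06 → L_total = 10·log₁₀(8.974e+06) = 69.53 dB.

69.5 dB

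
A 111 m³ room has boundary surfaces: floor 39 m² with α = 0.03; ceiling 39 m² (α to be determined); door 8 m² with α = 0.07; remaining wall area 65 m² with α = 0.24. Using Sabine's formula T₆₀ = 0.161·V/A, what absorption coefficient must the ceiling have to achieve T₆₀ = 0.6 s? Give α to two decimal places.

0.32

From T₆₀ = 0.161·V/A, the target T₆₀ = 0.6 s needs A = 0.161·111/0.6 = 29.79 m².
Absorption from the other surfaces = 39·0.03 + 8·0.07 + 65·0.24 = 17.33 m², so the ceiling must supply 12.46 m² over 39 m².
α = 12.46/39 = 0.319.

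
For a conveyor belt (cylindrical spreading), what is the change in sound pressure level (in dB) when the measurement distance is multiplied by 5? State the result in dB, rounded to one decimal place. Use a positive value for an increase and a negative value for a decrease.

Line-source spreading: ΔL = −10·log₁₀(r₂/r₁).
ΔL = −10·log₁₀(5) = -6.99 dB.

-7.0 dB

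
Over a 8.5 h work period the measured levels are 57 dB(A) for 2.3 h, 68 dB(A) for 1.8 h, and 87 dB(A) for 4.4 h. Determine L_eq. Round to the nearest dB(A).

The energy average is taken in the linear domain: L_eq = 10·log₁₀[(Σ tᵢ·10^(Lᵢ/10))/T], T = 8.5 h.
Σ tᵢ·10^(Lᵢ/10) = 2.3·10^(57/10) + 1.8·10^(68/10) + 4.4·10^(87/10) = 2.218e+09.
L_eq = 10·log₁₀(2.218e+09/8.5) = 84.16 dB(A).

84 dB(A)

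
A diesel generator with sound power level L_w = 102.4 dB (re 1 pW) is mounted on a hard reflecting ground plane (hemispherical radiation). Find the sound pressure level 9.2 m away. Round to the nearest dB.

75 dB

The power spreads over a hemisphere of area 2π·r², so L_p = L_w − 10·log₁₀(2π·r²).
2π·r² = 531.8 m², 10·log₁₀ of that is 27.258 dB.
L_p = 102.4 − 27.258 = 75.14 dB.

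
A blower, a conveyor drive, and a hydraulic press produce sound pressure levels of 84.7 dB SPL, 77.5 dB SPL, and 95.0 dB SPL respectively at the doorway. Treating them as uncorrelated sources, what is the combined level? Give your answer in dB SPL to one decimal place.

Incoherent sources combine by intensity addition: L_total = 10·log₁₀(Σ 10^(L_i/10)).
Σ 10^(L/10) = 10^(84.7/10) + 10^(77.5/10) + 10^(95.0/10) = 3.514e+09.
L_total = 10·log₁₀(3.514e+09) = 95.46 dB SPL.

95.5 dB SPL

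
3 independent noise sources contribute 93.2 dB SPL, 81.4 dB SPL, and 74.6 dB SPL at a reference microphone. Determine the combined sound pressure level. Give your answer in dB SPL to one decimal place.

93.5 dB SPL

For uncorrelated sources the intensities add, so convert each level to linear form, sum, and take 10·log₁₀ of the total.
Σ 10^(L/10) = 10^(93.2/10) + 10^(81.4/10) + 10^(74.6/10) = 2.256e+09.
L_total = 10·log₁₀(2.256e+09) = 93.53 dB SPL.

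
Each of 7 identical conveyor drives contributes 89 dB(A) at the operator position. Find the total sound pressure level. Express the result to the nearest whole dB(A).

97 dB(A)

N identical incoherent sources raise the level by 10·log₁₀ N.
L_total = 89 + 10·log₁₀(7) = 89 + 8.451 = 97.45 dB(A).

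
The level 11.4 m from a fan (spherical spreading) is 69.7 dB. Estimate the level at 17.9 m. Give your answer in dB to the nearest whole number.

Spherical spreading from a point source gives a 20·log₁₀(r₂/r₁) drop.
L₂ = 69.7 − 20·log₁₀(17.9/11.4) = 69.7 − 3.919 = 65.78 dB.

66 dB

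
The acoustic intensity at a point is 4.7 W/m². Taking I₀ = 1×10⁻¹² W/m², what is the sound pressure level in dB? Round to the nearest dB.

L = 10·log₁₀(I/I₀) = 10·log₁₀(4.7/10⁻¹²) = 10·log₁₀(4.7×10^12).
L = 10·(0.6721 + 12) = 126.72 dB.

127 dB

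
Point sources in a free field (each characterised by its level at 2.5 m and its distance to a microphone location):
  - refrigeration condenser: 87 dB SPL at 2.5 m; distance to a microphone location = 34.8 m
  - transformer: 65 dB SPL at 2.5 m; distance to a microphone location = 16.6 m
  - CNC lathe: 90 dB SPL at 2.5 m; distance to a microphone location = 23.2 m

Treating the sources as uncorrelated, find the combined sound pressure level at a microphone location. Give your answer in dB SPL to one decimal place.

71.5 dB SPL

Propagate each source to the receiver with L = L_ref − 20·log₁₀(r/r_ref), then add intensities.
refrigeration condenser: 87 − 20·log₁₀(34.8/2.5) = 87 − 22.87 = 64.13 dB SPL.
transformer: 65 − 20·log₁₀(16.6/2.5) = 65 − 16.44 = 48.56 dB SPL.
CNC lathe: 90 − 20·log₁₀(23.2/2.5) = 90 − 19.35 = 70.65 dB SPL.
Σ 10^(L/10) = 1.427e+07 → L_total = 10·log₁₀(1.427e+07) = 71.54 dB SPL.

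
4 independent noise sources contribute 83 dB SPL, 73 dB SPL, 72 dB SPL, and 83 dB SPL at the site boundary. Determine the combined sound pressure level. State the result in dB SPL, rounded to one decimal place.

For uncorrelated sources the intensities add, so convert each level to linear form, sum, and take 10·log₁₀ of the total.
Σ 10^(L/10) = 10^(83/10) + 10^(73/10) + 10^(72/10) + 10^(83/10) = 4.349e+08.
L_total = 10·log₁₀(4.349e+08) = 86.38 dB SPL.

86.4 dB SPL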